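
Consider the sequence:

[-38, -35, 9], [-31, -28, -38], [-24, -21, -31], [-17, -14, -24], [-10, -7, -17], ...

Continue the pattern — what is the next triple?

For the first component, +7 each step: -38, -31, -24, -17, -10 → -3.
Second component: +7 each step; -35, -28, -21, -14, -7 → 0.
Third component: always the previous value of the first component; 9, -38, -31, -24, -17 → -10.
Putting it together: [-3, 0, -10].

[-3, 0, -10]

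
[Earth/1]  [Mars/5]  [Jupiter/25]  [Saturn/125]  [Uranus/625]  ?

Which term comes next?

Planet goes Earth, Mars, Jupiter, Saturn, Uranus → Neptune (runs through the planets Mercury→Neptune).
For the second entry, ×5 each step: 1, 5, 25, 125, 625 → 3125.
So the next term is [Neptune/3125].

[Neptune/3125]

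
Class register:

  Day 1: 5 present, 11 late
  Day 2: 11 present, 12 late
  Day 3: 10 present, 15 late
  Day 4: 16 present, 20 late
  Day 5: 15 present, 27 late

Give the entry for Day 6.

Present: alternating steps +6, −1, +6, −1, …; 5, 11, 10, 16, 15 → 21.
Late: 11, 12, 15, 20, 27 → 36 (differences are 1, 3, 5, … (increasing by 2 each time)).
So the next row is 21 present, 36 late.

21 present, 36 late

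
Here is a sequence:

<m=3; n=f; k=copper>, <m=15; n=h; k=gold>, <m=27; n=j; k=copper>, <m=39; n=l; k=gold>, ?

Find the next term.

M: +12 each step, so 3, 15, 27, 39 → 51.
N goes f, h, j, l → n (letters move forward 2 places in the alphabet).
K: copper, gold, copper, gold → copper (alternates copper ↔ gold).
Combining the parts gives <m=51; n=n; k=copper>.

<m=51; n=n; k=copper>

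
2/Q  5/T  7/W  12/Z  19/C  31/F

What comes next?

First component — each term is the sum of the two before it: 2, 5, 7, 12, 19, 31 → 50.
Letter: Q, T, W, Z, C, F → I (letters move forward 3 places in the alphabet, wrapping Z→A).
Combining the parts gives 50/I.

50/I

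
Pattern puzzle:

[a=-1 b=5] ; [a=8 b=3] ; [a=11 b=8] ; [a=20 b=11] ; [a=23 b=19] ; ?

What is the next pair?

A goes -1, 8, 11, 20, 23 → 32 (alternating steps +9, +3, +9, +3, …).
B goes 5, 3, 8, 11, 19 → 30 (each term is the sum of the two before it).
Combining the parts gives [a=32 b=30].

[a=32 b=30]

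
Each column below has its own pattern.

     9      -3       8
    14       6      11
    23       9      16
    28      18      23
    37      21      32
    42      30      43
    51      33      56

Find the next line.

For the first component, alternating steps +5, +9, +5, +9, …: 9, 14, 23, 28, 37, 42, 51 → 56.
Second component — alternating steps +9, +3, +9, +3, …: -3, 6, 9, 18, 21, 30, 33 → 42.
Third component: 8, 11, 16, 23, 32, 43, 56 → 71 (differences are 3, 5, 7, … (increasing by 2 each time)).
So the next line is 56  42  71.

56  42  71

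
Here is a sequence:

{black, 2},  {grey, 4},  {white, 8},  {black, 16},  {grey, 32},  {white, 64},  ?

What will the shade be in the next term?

Shade goes black, grey, white, black, grey, white → black (repeats black → grey → white).

black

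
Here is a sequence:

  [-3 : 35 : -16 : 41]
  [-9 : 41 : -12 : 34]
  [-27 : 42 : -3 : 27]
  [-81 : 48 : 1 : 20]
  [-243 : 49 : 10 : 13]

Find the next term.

First coordinate — ×3 each step: -3, -9, -27, -81, -243 → -729.
Second coordinate: alternating steps +6, +1, +6, +1, …; 35, 41, 42, 48, 49 → 55.
Third coordinate — alternating steps +4, +9, +4, +9, …: -16, -12, -3, 1, 10 → 14.
Fourth coordinate: 41, 34, 27, 20, 13 → 6 (−7 each step).
Putting it together: [-729 : 55 : 14 : 6].

[-729 : 55 : 14 : 6]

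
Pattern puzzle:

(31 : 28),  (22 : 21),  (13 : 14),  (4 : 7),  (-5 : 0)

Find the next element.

First value: −9 each step; 31, 22, 13, 4, -5 → -14.
Second value: −7 each step; 28, 21, 14, 7, 0 → -7.
Combining the parts gives (-14 : -7).

(-14 : -7)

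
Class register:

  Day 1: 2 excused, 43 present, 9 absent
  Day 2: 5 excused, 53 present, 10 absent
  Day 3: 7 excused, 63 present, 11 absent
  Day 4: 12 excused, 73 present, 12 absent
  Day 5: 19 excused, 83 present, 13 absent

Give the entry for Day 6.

31 excused, 93 present, 14 absent

For the excused, each term is the sum of the two before it: 2, 5, 7, 12, 19 → 31.
Present: +10 each step; 43, 53, 63, 73, 83 → 93.
For the absent, +1 each step: 9, 10, 11, 12, 13 → 14.
Putting it together: 31 excused, 93 present, 14 absent.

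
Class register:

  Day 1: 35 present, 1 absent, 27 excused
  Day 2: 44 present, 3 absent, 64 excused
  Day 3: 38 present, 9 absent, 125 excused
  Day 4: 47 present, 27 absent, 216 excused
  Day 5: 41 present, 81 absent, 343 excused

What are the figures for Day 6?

50 present, 243 absent, 512 excused

Present: 35, 44, 38, 47, 41 → 50 (alternating steps +9, −6, +9, −6, …).
Absent goes 1, 3, 9, 27, 81 → 243 (×3 each step).
For the excused, perfect cubes: 3³, 4³, 5³, …: 27, 64, 125, 216, 343 → 512.
Putting it together: 50 present, 243 absent, 512 excused.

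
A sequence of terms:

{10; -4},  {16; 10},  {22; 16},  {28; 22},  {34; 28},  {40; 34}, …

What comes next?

First part: +6 each step; 10, 16, 22, 28, 34, 40 → 46.
Second part: always the previous value of the first part, so -4, 10, 16, 22, 28, 34 → 40.
Putting it together: {46; 40}.

{46; 40}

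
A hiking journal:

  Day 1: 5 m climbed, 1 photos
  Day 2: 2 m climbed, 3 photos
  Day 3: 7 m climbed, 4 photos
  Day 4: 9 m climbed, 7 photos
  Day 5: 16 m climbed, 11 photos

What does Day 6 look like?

M climbed — each term is the sum of the two before it: 5, 2, 7, 9, 16 → 25.
Photos: each term is the sum of the two before it, so 1, 3, 4, 7, 11 → 18.
Putting it together: 25 m climbed, 18 photos.

25 m climbed, 18 photos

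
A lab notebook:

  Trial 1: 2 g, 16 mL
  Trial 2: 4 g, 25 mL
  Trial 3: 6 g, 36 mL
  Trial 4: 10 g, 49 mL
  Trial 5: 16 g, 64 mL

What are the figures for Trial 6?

26 g, 81 mL

G — each term is the sum of the two before it: 2, 4, 6, 10, 16 → 26.
ML: perfect squares: 4², 5², 6², …, so 16, 25, 36, 49, 64 → 81.
Combining the parts gives 26 g, 81 mL.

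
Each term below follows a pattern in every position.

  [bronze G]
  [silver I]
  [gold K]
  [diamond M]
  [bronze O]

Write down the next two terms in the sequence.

[silver Q], [gold S]

Rank: bronze, silver, gold, diamond, bronze → silver → gold (repeats bronze → silver → gold → diamond).
Letter: letters move forward 2 places in the alphabet; G, I, K, M, O → Q → S.
So the next two terms are [silver Q] and [gold S].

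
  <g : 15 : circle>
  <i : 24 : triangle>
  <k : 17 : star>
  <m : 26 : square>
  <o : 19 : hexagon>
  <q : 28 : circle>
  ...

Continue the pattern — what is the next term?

Letter — letters move forward 2 places in the alphabet: g, i, k, m, o, q → s.
Second slot: 15, 24, 17, 26, 19, 28 → 21 (alternating steps +9, −7, +9, −7, …).
Shape: repeats circle → triangle → star → square → hexagon; circle, triangle, star, square, hexagon, circle → triangle.
So the next term is <s : 21 : triangle>.

<s : 21 : triangle>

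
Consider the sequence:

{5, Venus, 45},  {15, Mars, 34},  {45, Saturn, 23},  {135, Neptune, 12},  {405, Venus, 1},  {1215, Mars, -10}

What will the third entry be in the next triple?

-21

Third entry: −11 each step; 45, 34, 23, 12, 1, -10 → -21.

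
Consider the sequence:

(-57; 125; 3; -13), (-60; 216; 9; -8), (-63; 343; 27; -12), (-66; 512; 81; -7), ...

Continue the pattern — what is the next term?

First entry — −3 each step: -57, -60, -63, -66 → -69.
Second entry: perfect cubes: 5³, 6³, 7³, …; 125, 216, 343, 512 → 729.
Third entry goes 3, 9, 27, 81 → 243 (×3 each step).
Fourth entry: alternating steps +5, −4, +5, −4, …, so -13, -8, -12, -7 → -11.
Combining the parts gives (-69; 729; 243; -11).

(-69; 729; 243; -11)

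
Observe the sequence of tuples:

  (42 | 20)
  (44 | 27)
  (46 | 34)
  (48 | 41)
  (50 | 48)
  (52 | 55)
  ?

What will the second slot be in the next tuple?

62

Second slot: +7 each step, so 20, 27, 34, 41, 48, 55 → 62.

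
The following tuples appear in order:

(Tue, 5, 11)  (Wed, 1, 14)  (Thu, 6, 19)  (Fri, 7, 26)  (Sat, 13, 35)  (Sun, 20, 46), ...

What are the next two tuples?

(Mon, 33, 59), (Tue, 53, 74)

Day: runs through the weekdays Mon→Sun, so Tue, Wed, Thu, Fri, Sat, Sun → Mon → Tue.
Second coordinate: each term is the sum of the two before it; 5, 1, 6, 7, 13, 20 → 33 → 53.
Third coordinate: differences are 3, 5, 7, … (increasing by 2 each time); 11, 14, 19, 26, 35, 46 → 59 → 74.
So the next two tuples are (Mon, 33, 59) and (Tue, 53, 74).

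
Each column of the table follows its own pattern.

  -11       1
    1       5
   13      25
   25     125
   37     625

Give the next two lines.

49  3125; 61  15625

First component: +12 each step; -11, 1, 13, 25, 37 → 49 → 61.
Second component goes 1, 5, 25, 125, 625 → 3125 → 15625 (×5 each step).
So the next two lines are 49  3125 and 61  15625.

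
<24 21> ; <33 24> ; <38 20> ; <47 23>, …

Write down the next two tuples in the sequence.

<52 19>, <61 22>

First component goes 24, 33, 38, 47 → 52 → 61 (alternating steps +9, +5, +9, +5, …).
Second component: 21, 24, 20, 23 → 19 → 22 (alternating steps +3, −4, +3, −4, …).
So the next two tuples are <52 19> and <61 22>.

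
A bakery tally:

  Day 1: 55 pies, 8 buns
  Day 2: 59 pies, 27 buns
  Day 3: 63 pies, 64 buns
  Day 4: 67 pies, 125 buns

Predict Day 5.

71 pies, 216 buns

Pies: 55, 59, 63, 67 → 71 (+4 each step).
Buns: perfect cubes: 2³, 3³, 4³, …; 8, 27, 64, 125 → 216.
Combining the parts gives 71 pies, 216 buns.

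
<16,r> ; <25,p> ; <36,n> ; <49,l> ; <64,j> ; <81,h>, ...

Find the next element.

<100,f>

For the first component, perfect squares: 4², 5², 6², …: 16, 25, 36, 49, 64, 81 → 100.
Letter — letters move back 2 places in the alphabet: r, p, n, l, j, h → f.
Putting it together: <100,f>.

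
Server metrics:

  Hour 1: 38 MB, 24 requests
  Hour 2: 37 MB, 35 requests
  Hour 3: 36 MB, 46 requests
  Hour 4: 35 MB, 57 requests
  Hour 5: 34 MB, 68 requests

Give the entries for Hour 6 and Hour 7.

MB: 38, 37, 36, 35, 34 → 33 → 32 (−1 each step).
Requests — +11 each step: 24, 35, 46, 57, 68 → 79 → 90.
Putting the parts together: 33 MB, 79 requests and then 32 MB, 90 requests.

33 MB, 79 requests; 32 MB, 90 requests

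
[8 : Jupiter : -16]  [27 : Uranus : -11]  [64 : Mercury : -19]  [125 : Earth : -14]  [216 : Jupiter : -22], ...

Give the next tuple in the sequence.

[343 : Uranus : -17]

First component: perfect cubes: 2³, 3³, 4³, …, so 8, 27, 64, 125, 216 → 343.
For the planet, repeats Jupiter → Uranus → Mercury → Earth: Jupiter, Uranus, Mercury, Earth, Jupiter → Uranus.
For the third component, alternating steps +5, −8, +5, −8, …: -16, -11, -19, -14, -22 → -17.
So the next tuple is [343 : Uranus : -17].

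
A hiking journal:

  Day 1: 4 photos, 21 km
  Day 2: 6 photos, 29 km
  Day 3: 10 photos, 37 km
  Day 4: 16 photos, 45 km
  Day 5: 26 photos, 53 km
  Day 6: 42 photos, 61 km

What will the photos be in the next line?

68

For the photos, each term is the sum of the two before it: 4, 6, 10, 16, 26, 42 → 68.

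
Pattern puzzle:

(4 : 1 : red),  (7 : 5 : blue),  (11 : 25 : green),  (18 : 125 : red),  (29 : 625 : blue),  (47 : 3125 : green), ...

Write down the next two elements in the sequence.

First component: each term is the sum of the two before it, so 4, 7, 11, 18, 29, 47 → 76 → 123.
Second component — ×5 each step: 1, 5, 25, 125, 625, 3125 → 15625 → 78125.
Colour: red, blue, green, red, blue, green → red → blue (repeats red → blue → green).
So the next two elements are (76 : 15625 : red) and (123 : 78125 : blue).

(76 : 15625 : red), (123 : 78125 : blue)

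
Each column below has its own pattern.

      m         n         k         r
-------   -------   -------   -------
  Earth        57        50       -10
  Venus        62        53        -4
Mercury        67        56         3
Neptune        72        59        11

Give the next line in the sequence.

Column m: runs backward through the planets Mercury→Neptune; Earth, Venus, Mercury, Neptune → Uranus.
For the column n, +5 each step: 57, 62, 67, 72 → 77.
For the column k, +3 each step: 50, 53, 56, 59 → 62.
Column r: differences are 6, 7, 8, … (increasing by 1 each time); -10, -4, 3, 11 → 20.
So the next line is Uranus  77  62  20.

Uranus  77  62  20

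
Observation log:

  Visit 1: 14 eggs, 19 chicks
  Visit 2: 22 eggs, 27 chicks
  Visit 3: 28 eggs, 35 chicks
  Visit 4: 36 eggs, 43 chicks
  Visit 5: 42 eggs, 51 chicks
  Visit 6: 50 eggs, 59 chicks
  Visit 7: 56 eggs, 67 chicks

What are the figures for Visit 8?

64 eggs, 75 chicks

Eggs: alternating steps +8, +6, +8, +6, …; 14, 22, 28, 36, 42, 50, 56 → 64.
For the chicks, +8 each step: 19, 27, 35, 43, 51, 59, 67 → 75.
Combining the parts gives 64 eggs, 75 chicks.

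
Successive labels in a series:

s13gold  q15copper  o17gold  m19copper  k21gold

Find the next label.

i23copper

For the letter, letters move back 2 places in the alphabet: s, q, o, m, k → i.
For the second component, +2 each step: 13, 15, 17, 19, 21 → 23.
Metal: alternates gold ↔ copper, so gold, copper, gold, copper, gold → copper.
So the next label is i23copper.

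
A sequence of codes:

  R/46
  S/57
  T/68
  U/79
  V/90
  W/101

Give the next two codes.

X/112 then Y/123

Letter: letters move forward 1 place in the alphabet; R, S, T, U, V, W → X → Y.
Second component: +11 each step; 46, 57, 68, 79, 90, 101 → 112 → 123.
So the next two codes are X/112 and Y/123.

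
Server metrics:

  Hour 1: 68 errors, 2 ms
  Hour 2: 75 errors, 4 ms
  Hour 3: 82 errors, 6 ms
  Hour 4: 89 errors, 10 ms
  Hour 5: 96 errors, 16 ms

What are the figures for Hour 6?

For the errors, +7 each step: 68, 75, 82, 89, 96 → 103.
Ms: each term is the sum of the two before it; 2, 4, 6, 10, 16 → 26.
Putting it together: 103 errors, 26 ms.

103 errors, 26 ms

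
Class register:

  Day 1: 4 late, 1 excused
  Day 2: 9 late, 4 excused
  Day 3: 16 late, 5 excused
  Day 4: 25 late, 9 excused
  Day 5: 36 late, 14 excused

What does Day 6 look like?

49 late, 23 excused

Late: perfect squares: 2², 3², 4², …, so 4, 9, 16, 25, 36 → 49.
Excused: 1, 4, 5, 9, 14 → 23 (each term is the sum of the two before it).
So the next record is 49 late, 23 excused.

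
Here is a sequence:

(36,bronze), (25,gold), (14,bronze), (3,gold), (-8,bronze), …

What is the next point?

(-19,gold)

For the first part, −11 each step: 36, 25, 14, 3, -8 → -19.
For the rank, alternates bronze ↔ gold: bronze, gold, bronze, gold, bronze → gold.
Combining the parts gives (-19,gold).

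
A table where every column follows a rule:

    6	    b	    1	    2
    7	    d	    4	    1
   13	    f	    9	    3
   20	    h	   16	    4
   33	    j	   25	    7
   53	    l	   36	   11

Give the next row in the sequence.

86  n  49  18

First component: each term is the sum of the two before it, so 6, 7, 13, 20, 33, 53 → 86.
Letter: letters move forward 2 places in the alphabet; b, d, f, h, j, l → n.
Third component: 1, 4, 9, 16, 25, 36 → 49 (perfect squares: 1², 2², 3², …).
Fourth component: each term is the sum of the two before it; 2, 1, 3, 4, 7, 11 → 18.
So the next row is 86  n  49  18.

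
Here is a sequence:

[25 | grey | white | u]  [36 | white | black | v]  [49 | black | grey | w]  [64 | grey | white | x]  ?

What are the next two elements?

[81 | white | black | y], [100 | black | grey | z]

For the first entry, perfect squares: 5², 6², 7², …: 25, 36, 49, 64 → 81 → 100.
First shade: repeats grey → white → black, so grey, white, black, grey → white → black.
Second shade: repeats white → black → grey; white, black, grey, white → black → grey.
For the letter, letters move forward 1 place in the alphabet: u, v, w, x → y → z.
So the next two elements are [81 | white | black | y] and [100 | black | grey | z].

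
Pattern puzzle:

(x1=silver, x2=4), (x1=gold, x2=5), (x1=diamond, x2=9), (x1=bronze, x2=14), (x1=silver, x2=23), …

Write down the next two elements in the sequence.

(x1=gold, x2=37), (x1=diamond, x2=60)

X1: silver, gold, diamond, bronze, silver → gold → diamond (repeats silver → gold → diamond → bronze).
X2: each term is the sum of the two before it; 4, 5, 9, 14, 23 → 37 → 60.
So the next two elements are (x1=gold, x2=37) and (x1=diamond, x2=60).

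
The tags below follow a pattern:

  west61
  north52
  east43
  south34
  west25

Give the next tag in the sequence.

north16

Direction: repeats west → north → east → south; west, north, east, south, west → north.
For the second component, −9 each step: 61, 52, 43, 34, 25 → 16.
Combining the parts gives north16.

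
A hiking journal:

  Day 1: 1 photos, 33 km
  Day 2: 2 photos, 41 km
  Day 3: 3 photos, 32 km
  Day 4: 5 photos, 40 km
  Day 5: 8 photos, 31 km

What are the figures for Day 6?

Photos: each term is the sum of the two before it, so 1, 2, 3, 5, 8 → 13.
Km — alternating steps +8, −9, +8, −9, …: 33, 41, 32, 40, 31 → 39.
Putting it together: 13 photos, 39 km.

13 photos, 39 km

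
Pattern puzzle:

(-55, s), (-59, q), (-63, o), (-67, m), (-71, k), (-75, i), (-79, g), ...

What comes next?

(-83, e)

First component goes -55, -59, -63, -67, -71, -75, -79 → -83 (−4 each step).
Letter goes s, q, o, m, k, i, g → e (letters move back 2 places in the alphabet).
Combining the parts gives (-83, e).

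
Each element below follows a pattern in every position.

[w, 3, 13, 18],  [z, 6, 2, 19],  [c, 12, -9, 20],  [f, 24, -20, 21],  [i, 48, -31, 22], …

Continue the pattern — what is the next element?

Letter: letters move forward 3 places in the alphabet, wrapping Z→A; w, z, c, f, i → l.
For the second component, ×2 each step: 3, 6, 12, 24, 48 → 96.
For the third component, −11 each step: 13, 2, -9, -20, -31 → -42.
Fourth component — +1 each step: 18, 19, 20, 21, 22 → 23.
Putting it together: [l, 96, -42, 23].

[l, 96, -42, 23]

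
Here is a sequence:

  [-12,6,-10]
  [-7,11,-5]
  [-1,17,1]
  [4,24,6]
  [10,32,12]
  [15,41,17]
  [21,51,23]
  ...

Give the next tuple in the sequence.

For the first slot, alternating steps +5, +6, +5, +6, …: -12, -7, -1, 4, 10, 15, 21 → 26.
Second slot: differences are 5, 6, 7, … (increasing by 1 each time), so 6, 11, 17, 24, 32, 41, 51 → 62.
Third slot: always 2 more than the first slot; -10, -5, 1, 6, 12, 17, 23 → 28.
Combining the parts gives [26,62,28].

[26,62,28]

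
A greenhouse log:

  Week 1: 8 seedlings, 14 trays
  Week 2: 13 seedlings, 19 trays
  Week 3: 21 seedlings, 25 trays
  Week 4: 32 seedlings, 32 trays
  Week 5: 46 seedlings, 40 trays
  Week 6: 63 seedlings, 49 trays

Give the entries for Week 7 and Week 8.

83 seedlings, 59 trays; 106 seedlings, 70 trays

Seedlings: 8, 13, 21, 32, 46, 63 → 83 → 106 (differences are 5, 8, 11, … (increasing by 3 each time)).
Trays: 14, 19, 25, 32, 40, 49 → 59 → 70 (differences are 5, 6, 7, … (increasing by 1 each time)).
Putting the parts together: 83 seedlings, 59 trays and then 106 seedlings, 70 trays.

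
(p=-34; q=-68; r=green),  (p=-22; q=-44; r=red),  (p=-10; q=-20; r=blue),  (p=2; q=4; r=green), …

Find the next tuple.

(p=14; q=28; r=red)

P: +12 each step; -34, -22, -10, 2 → 14.
Q: -68, -44, -20, 4 → 28 (always 2 × the p).
For the r, repeats green → red → blue: green, red, blue, green → red.
So the next tuple is (p=14; q=28; r=red).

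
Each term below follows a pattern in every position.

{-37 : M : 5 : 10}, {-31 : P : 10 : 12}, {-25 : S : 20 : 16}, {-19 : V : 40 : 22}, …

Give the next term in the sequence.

First coordinate: +6 each step; -37, -31, -25, -19 → -13.
Letter — letters move forward 3 places in the alphabet: M, P, S, V → Y.
Third coordinate goes 5, 10, 20, 40 → 80 (×2 each step).
Fourth coordinate goes 10, 12, 16, 22 → 30 (differences are 2, 4, 6, … (increasing by 2 each time)).
So the next term is {-13 : Y : 80 : 30}.

{-13 : Y : 80 : 30}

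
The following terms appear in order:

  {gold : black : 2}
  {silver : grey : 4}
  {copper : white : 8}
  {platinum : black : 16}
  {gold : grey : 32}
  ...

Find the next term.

Metal goes gold, silver, copper, platinum, gold → silver (repeats gold → silver → copper → platinum).
Shade: repeats black → grey → white; black, grey, white, black, grey → white.
Third slot: 2, 4, 8, 16, 32 → 64 (×2 each step).
Putting it together: {silver : white : 64}.

{silver : white : 64}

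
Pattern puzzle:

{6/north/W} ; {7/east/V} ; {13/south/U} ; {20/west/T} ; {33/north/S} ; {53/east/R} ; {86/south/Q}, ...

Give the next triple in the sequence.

First entry: each term is the sum of the two before it, so 6, 7, 13, 20, 33, 53, 86 → 139.
Direction: repeats north → east → south → west, so north, east, south, west, north, east, south → west.
For the letter, letters move back 1 place in the alphabet: W, V, U, T, S, R, Q → P.
So the next triple is {139/west/P}.

{139/west/P}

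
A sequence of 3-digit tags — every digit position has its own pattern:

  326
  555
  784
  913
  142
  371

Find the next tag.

First digit — +2 each step, mod 10: 3, 5, 7, 9, 1, 3 → 5.
Second digit: +3 each step, mod 10; 2, 5, 8, 1, 4, 7 → 0.
Third digit — −1 each step, mod 10: 6, 5, 4, 3, 2, 1 → 0.
So the next tag is 500.

500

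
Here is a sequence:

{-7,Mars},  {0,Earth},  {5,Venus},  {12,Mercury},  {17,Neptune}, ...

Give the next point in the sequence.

First entry: -7, 0, 5, 12, 17 → 24 (alternating steps +7, +5, +7, +5, …).
Planet goes Mars, Earth, Venus, Mercury, Neptune → Uranus (runs backward through the planets Mercury→Neptune).
Putting it together: {24,Uranus}.

{24,Uranus}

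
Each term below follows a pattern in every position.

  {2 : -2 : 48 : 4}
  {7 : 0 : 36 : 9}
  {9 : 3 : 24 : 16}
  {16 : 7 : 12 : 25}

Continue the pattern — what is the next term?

First coordinate — each term is the sum of the two before it: 2, 7, 9, 16 → 25.
Second coordinate goes -2, 0, 3, 7 → 12 (differences are 2, 3, 4, … (increasing by 1 each time)).
Third coordinate — −12 each step: 48, 36, 24, 12 → 0.
Fourth coordinate: perfect squares: 2², 3², 4², …; 4, 9, 16, 25 → 36.
So the next term is {25 : 12 : 0 : 36}.

{25 : 12 : 0 : 36}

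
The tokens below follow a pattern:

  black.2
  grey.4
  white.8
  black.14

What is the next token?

Shade — repeats black → grey → white: black, grey, white, black → grey.
Second component goes 2, 4, 8, 14 → 22 (differences are 2, 4, 6, … (increasing by 2 each time)).
Combining the parts gives grey.22.

grey.22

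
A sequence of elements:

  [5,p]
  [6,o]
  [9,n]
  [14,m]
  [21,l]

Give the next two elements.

[30,k], [41,j]

First part goes 5, 6, 9, 14, 21 → 30 → 41 (differences are 1, 3, 5, … (increasing by 2 each time)).
Letter: p, o, n, m, l → k → j (letters move back 1 place in the alphabet).
So the next two elements are [30,k] and [41,j].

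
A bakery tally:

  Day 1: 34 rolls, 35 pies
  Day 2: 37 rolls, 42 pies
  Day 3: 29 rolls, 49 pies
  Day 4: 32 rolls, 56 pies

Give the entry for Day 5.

24 rolls, 63 pies

Rolls: alternating steps +3, −8, +3, −8, …; 34, 37, 29, 32 → 24.
Pies — +7 each step: 35, 42, 49, 56 → 63.
Combining the parts gives 24 rolls, 63 pies.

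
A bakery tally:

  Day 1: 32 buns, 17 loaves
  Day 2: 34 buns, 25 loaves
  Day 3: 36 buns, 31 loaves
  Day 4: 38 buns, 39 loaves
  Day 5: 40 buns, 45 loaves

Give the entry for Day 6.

Buns: +2 each step, so 32, 34, 36, 38, 40 → 42.
Loaves: 17, 25, 31, 39, 45 → 53 (alternating steps +8, +6, +8, +6, …).
Putting it together: 42 buns, 53 loaves.

42 buns, 53 loaves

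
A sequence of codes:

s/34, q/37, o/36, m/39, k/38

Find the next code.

i/41

Letter — letters move back 2 places in the alphabet: s, q, o, m, k → i.
For the second component, alternating steps +3, −1, +3, −1, …: 34, 37, 36, 39, 38 → 41.
Putting it together: i/41.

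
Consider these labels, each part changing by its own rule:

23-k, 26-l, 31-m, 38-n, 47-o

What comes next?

58-p

For the first component, differences are 3, 5, 7, … (increasing by 2 each time): 23, 26, 31, 38, 47 → 58.
Letter — letters move forward 1 place in the alphabet: k, l, m, n, o → p.
So the next label is 58-p.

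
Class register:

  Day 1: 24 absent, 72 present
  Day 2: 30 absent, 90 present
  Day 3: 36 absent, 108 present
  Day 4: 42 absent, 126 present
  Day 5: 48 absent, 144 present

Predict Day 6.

54 absent, 162 present

Absent: +6 each step, so 24, 30, 36, 42, 48 → 54.
Present goes 72, 90, 108, 126, 144 → 162 (always 3 × the absent).
Combining the parts gives 54 absent, 162 present.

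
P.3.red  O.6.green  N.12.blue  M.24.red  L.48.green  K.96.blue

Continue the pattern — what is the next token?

Letter goes P, O, N, M, L, K → J (letters move back 1 place in the alphabet).
Second component: 3, 6, 12, 24, 48, 96 → 192 (×2 each step).
Colour: red, green, blue, red, green, blue → red (repeats red → green → blue).
Combining the parts gives J.192.red.

J.192.red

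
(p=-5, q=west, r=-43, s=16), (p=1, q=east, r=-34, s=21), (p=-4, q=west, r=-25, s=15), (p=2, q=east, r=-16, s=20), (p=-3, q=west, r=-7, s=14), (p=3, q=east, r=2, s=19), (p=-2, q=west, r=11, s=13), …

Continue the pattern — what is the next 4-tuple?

(p=4, q=east, r=20, s=18)

P goes -5, 1, -4, 2, -3, 3, -2 → 4 (alternating steps +6, −5, +6, −5, …).
Q — alternates west ↔ east: west, east, west, east, west, east, west → east.
R: +9 each step, so -43, -34, -25, -16, -7, 2, 11 → 20.
S — alternating steps +5, −6, +5, −6, …: 16, 21, 15, 20, 14, 19, 13 → 18.
Putting it together: (p=4, q=east, r=20, s=18).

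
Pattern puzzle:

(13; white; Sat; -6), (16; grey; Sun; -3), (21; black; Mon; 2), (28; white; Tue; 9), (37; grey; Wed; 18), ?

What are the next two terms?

First slot goes 13, 16, 21, 28, 37 → 48 → 61 (differences are 3, 5, 7, … (increasing by 2 each time)).
Shade goes white, grey, black, white, grey → black → white (repeats white → grey → black).
Day — runs through the weekdays Mon→Sun: Sat, Sun, Mon, Tue, Wed → Thu → Fri.
Fourth slot: differences are 3, 5, 7, … (increasing by 2 each time), so -6, -3, 2, 9, 18 → 29 → 42.
Putting the parts together: (48; black; Thu; 29) and then (61; white; Fri; 42).

(48; black; Thu; 29), (61; white; Fri; 42)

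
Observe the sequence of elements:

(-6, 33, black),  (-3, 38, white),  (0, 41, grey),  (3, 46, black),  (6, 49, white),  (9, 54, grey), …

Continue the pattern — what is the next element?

(12, 57, black)

For the first slot, +3 each step: -6, -3, 0, 3, 6, 9 → 12.
For the second slot, alternating steps +5, +3, +5, +3, …: 33, 38, 41, 46, 49, 54 → 57.
Shade: repeats black → white → grey; black, white, grey, black, white, grey → black.
Combining the parts gives (12, 57, black).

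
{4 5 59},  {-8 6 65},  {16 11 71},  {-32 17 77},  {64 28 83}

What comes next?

First coordinate: 4, -8, 16, -32, 64 → -128 (×(-2) each step).
Second coordinate — each term is the sum of the two before it: 5, 6, 11, 17, 28 → 45.
Third coordinate: 59, 65, 71, 77, 83 → 89 (+6 each step).
Putting it together: {-128 45 89}.

{-128 45 89}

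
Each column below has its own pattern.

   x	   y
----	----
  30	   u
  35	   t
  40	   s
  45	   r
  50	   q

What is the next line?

55  p

Column x — +5 each step: 30, 35, 40, 45, 50 → 55.
Column y: letters move back 1 place in the alphabet; u, t, s, r, q → p.
So the next line is 55  p.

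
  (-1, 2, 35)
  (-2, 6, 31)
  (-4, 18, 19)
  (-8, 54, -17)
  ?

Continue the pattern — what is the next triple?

First slot — ×2 each step: -1, -2, -4, -8 → -16.
For the second slot, ×3 each step: 2, 6, 18, 54 → 162.
For the third slot, together with the second slot always sums to 37: 35, 31, 19, -17 → -125.
So the next triple is (-16, 162, -125).

(-16, 162, -125)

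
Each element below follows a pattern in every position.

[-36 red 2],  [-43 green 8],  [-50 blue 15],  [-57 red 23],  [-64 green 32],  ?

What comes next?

First slot goes -36, -43, -50, -57, -64 → -71 (−7 each step).
Colour: repeats red → green → blue; red, green, blue, red, green → blue.
Third slot: 2, 8, 15, 23, 32 → 42 (differences are 6, 7, 8, … (increasing by 1 each time)).
Putting it together: [-71 blue 42].

[-71 blue 42]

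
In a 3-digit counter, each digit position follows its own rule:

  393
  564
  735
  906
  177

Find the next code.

First digit: 3, 5, 7, 9, 1 → 3 (+2 each step, mod 10).
Second digit goes 9, 6, 3, 0, 7 → 4 (−3 each step, mod 10).
Third digit: +1 each step, mod 10; 3, 4, 5, 6, 7 → 8.
Putting it together: 348.

348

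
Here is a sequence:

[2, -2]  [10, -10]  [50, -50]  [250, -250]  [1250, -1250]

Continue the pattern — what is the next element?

First value: ×5 each step; 2, 10, 50, 250, 1250 → 6250.
Second value: ×5 each step, so -2, -10, -50, -250, -1250 → -6250.
Combining the parts gives [6250, -6250].

[6250, -6250]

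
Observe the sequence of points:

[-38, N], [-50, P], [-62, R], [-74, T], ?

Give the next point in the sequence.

[-86, V]

First entry — −12 each step: -38, -50, -62, -74 → -86.
For the letter, letters move forward 2 places in the alphabet: N, P, R, T → V.
So the next point is [-86, V].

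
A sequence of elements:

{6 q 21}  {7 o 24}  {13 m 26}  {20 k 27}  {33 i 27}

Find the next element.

{53 g 26}

For the first component, each term is the sum of the two before it: 6, 7, 13, 20, 33 → 53.
Letter goes q, o, m, k, i → g (letters move back 2 places in the alphabet).
Third component: differences are 3, 2, 1, … (decreasing by 1 each time); 21, 24, 26, 27, 27 → 26.
Combining the parts gives {53 g 26}.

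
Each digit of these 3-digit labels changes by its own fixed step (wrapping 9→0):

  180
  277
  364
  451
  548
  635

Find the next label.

First digit: +1 each step, mod 10, so 1, 2, 3, 4, 5, 6 → 7.
Second digit goes 8, 7, 6, 5, 4, 3 → 2 (−1 each step, mod 10).
Third digit: −3 each step, mod 10, so 0, 7, 4, 1, 8, 5 → 2.
Putting it together: 722.

722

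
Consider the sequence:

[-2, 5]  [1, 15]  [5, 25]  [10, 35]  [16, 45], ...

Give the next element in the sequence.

[23, 55]

First slot: -2, 1, 5, 10, 16 → 23 (differences are 3, 4, 5, … (increasing by 1 each time)).
Second slot: +10 each step, so 5, 15, 25, 35, 45 → 55.
So the next element is [23, 55].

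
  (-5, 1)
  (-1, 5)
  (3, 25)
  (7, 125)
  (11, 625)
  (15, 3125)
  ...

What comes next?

First slot goes -5, -1, 3, 7, 11, 15 → 19 (+4 each step).
Second slot: ×5 each step, so 1, 5, 25, 125, 625, 3125 → 15625.
Combining the parts gives (19, 15625).

(19, 15625)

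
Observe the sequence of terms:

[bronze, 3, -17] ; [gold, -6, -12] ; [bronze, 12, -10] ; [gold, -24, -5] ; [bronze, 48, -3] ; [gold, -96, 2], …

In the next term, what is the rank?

bronze

For the rank, alternates bronze ↔ gold: bronze, gold, bronze, gold, bronze, gold → bronze.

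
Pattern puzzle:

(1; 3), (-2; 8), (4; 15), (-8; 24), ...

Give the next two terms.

(16; 35), (-32; 48)

First value — ×(-2) each step: 1, -2, 4, -8 → 16 → -32.
For the second value, differences are 5, 7, 9, … (increasing by 2 each time): 3, 8, 15, 24 → 35 → 48.
Putting the parts together: (16; 35) and then (-32; 48).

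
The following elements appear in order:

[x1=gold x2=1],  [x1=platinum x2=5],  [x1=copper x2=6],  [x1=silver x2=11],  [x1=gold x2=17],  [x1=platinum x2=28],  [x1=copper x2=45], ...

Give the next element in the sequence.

[x1=silver x2=73]

For the x1, repeats gold → platinum → copper → silver: gold, platinum, copper, silver, gold, platinum, copper → silver.
X2: each term is the sum of the two before it, so 1, 5, 6, 11, 17, 28, 45 → 73.
Combining the parts gives [x1=silver x2=73].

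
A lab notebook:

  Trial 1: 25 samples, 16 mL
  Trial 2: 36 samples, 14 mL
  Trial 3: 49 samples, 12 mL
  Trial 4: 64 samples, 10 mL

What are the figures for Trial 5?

Samples: 25, 36, 49, 64 → 81 (perfect squares: 5², 6², 7², …).
ML: −2 each step; 16, 14, 12, 10 → 8.
Putting it together: 81 samples, 8 mL.

81 samples, 8 mL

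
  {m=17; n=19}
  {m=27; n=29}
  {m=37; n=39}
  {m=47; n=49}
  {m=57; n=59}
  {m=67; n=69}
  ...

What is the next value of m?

77

For the m, +10 each step: 17, 27, 37, 47, 57, 67 → 77.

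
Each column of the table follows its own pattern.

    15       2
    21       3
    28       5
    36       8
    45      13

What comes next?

First component goes 15, 21, 28, 36, 45 → 55 (differences are 6, 7, 8, … (increasing by 1 each time)).
For the second component, each term is the sum of the two before it: 2, 3, 5, 8, 13 → 21.
Combining the parts gives 55  21.

55  21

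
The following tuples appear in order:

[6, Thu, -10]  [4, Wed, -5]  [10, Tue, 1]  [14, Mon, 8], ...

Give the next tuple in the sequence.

[24, Sun, 16]

First coordinate: each term is the sum of the two before it; 6, 4, 10, 14 → 24.
Day goes Thu, Wed, Tue, Mon → Sun (runs backward through the weekdays Mon→Sun).
Third coordinate — differences are 5, 6, 7, … (increasing by 1 each time): -10, -5, 1, 8 → 16.
Combining the parts gives [24, Sun, 16].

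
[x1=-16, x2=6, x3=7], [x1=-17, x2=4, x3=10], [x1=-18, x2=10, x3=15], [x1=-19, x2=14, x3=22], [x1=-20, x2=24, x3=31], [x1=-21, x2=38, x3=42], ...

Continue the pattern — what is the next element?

[x1=-22, x2=62, x3=55]

X1 goes -16, -17, -18, -19, -20, -21 → -22 (−1 each step).
X2: each term is the sum of the two before it; 6, 4, 10, 14, 24, 38 → 62.
For the x3, differences are 3, 5, 7, … (increasing by 2 each time): 7, 10, 15, 22, 31, 42 → 55.
Combining the parts gives [x1=-22, x2=62, x3=55].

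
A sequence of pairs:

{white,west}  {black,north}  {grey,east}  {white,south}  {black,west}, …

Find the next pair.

{grey,north}

For the shade, repeats white → black → grey: white, black, grey, white, black → grey.
Direction — repeats west → north → east → south: west, north, east, south, west → north.
So the next pair is {grey,north}.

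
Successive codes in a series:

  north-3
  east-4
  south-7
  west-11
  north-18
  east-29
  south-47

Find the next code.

Direction: repeats north → east → south → west, so north, east, south, west, north, east, south → west.
Second component — each term is the sum of the two before it: 3, 4, 7, 11, 18, 29, 47 → 76.
So the next code is west-76.

west-76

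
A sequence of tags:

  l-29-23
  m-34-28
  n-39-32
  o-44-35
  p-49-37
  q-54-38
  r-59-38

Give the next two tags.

Letter: letters move forward 1 place in the alphabet; l, m, n, o, p, q, r → s → t.
Second component: +5 each step; 29, 34, 39, 44, 49, 54, 59 → 64 → 69.
Third component goes 23, 28, 32, 35, 37, 38, 38 → 37 → 35 (differences are 5, 4, 3, … (decreasing by 1 each time)).
So the next two tags are s-64-37 and t-69-35.

s-64-37 then t-69-35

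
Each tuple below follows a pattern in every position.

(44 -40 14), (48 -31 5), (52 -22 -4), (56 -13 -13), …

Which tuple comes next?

(60 -4 -22)

First component: 44, 48, 52, 56 → 60 (+4 each step).
Second component — +9 each step: -40, -31, -22, -13 → -4.
Third component: together with the second component always sums to -26; 14, 5, -4, -13 → -22.
So the next tuple is (60 -4 -22).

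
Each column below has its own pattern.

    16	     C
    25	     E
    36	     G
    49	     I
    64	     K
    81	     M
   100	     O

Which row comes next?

For the first component, perfect squares: 4², 5², 6², …: 16, 25, 36, 49, 64, 81, 100 → 121.
Letter: C, E, G, I, K, M, O → Q (letters move forward 2 places in the alphabet).
Putting it together: 121  Q.

121  Q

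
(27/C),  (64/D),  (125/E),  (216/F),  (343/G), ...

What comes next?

(512/H)

First part: 27, 64, 125, 216, 343 → 512 (perfect cubes: 3³, 4³, 5³, …).
For the letter, letters move forward 1 place in the alphabet: C, D, E, F, G → H.
So the next term is (512/H).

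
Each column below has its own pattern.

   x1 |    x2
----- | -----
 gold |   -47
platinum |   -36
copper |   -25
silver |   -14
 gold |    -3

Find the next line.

Column x1: repeats gold → platinum → copper → silver, so gold, platinum, copper, silver, gold → platinum.
Column x2 — +11 each step: -47, -36, -25, -14, -3 → 8.
Putting it together: platinum  8.

platinum  8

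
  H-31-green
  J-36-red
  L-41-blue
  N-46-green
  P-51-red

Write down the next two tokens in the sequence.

Letter: letters move forward 2 places in the alphabet, so H, J, L, N, P → R → T.
For the second component, +5 each step: 31, 36, 41, 46, 51 → 56 → 61.
Colour — repeats green → red → blue: green, red, blue, green, red → blue → green.
So the next two tokens are R-56-blue and T-61-green.

R-56-blue, T-61-green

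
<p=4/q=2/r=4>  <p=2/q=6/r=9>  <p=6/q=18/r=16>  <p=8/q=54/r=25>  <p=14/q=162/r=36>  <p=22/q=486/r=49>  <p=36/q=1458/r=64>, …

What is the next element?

P: each term is the sum of the two before it, so 4, 2, 6, 8, 14, 22, 36 → 58.
Q goes 2, 6, 18, 54, 162, 486, 1458 → 4374 (×3 each step).
R: 4, 9, 16, 25, 36, 49, 64 → 81 (perfect squares: 2², 3², 4², …).
Combining the parts gives <p=58/q=4374/r=81>.

<p=58/q=4374/r=81>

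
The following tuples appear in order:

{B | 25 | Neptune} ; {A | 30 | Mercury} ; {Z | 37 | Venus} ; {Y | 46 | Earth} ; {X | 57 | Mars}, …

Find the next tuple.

{W | 70 | Jupiter}

Letter goes B, A, Z, Y, X → W (letters move back 1 place in the alphabet, wrapping A→Z).
Second value: differences are 5, 7, 9, … (increasing by 2 each time); 25, 30, 37, 46, 57 → 70.
For the planet, runs through the planets Mercury→Neptune: Neptune, Mercury, Venus, Earth, Mars → Jupiter.
Combining the parts gives {W | 70 | Jupiter}.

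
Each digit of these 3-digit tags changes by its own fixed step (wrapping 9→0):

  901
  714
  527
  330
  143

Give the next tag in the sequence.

956

First digit: −2 each step, mod 10, so 9, 7, 5, 3, 1 → 9.
Second digit goes 0, 1, 2, 3, 4 → 5 (+1 each step, mod 10).
Third digit: +3 each step, mod 10, so 1, 4, 7, 0, 3 → 6.
Putting it together: 956.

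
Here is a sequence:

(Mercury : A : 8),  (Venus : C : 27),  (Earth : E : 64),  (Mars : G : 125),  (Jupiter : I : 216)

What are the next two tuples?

Planet: runs through the planets Mercury→Neptune, so Mercury, Venus, Earth, Mars, Jupiter → Saturn → Uranus.
Letter goes A, C, E, G, I → K → M (letters move forward 2 places in the alphabet).
Third entry: perfect cubes: 2³, 3³, 4³, …, so 8, 27, 64, 125, 216 → 343 → 512.
Putting the parts together: (Saturn : K : 343) and then (Uranus : M : 512).

(Saturn : K : 343), (Uranus : M : 512)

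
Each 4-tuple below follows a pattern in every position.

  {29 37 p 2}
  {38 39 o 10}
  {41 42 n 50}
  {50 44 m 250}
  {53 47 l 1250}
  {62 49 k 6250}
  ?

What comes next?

{65 52 j 31250}

First component — alternating steps +9, +3, +9, +3, …: 29, 38, 41, 50, 53, 62 → 65.
Second component: alternating steps +2, +3, +2, +3, …, so 37, 39, 42, 44, 47, 49 → 52.
Letter: p, o, n, m, l, k → j (letters move back 1 place in the alphabet).
Fourth component: ×5 each step, so 2, 10, 50, 250, 1250, 6250 → 31250.
Combining the parts gives {65 52 j 31250}.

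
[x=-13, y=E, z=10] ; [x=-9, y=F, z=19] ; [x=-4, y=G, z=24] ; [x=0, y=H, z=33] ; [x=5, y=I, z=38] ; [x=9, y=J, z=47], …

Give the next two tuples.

[x=14, y=K, z=52], [x=18, y=L, z=61]

X: -13, -9, -4, 0, 5, 9 → 14 → 18 (alternating steps +4, +5, +4, +5, …).
Y — letters move forward 1 place in the alphabet: E, F, G, H, I, J → K → L.
Z — alternating steps +9, +5, +9, +5, …: 10, 19, 24, 33, 38, 47 → 52 → 61.
Putting the parts together: [x=14, y=K, z=52] and then [x=18, y=L, z=61].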